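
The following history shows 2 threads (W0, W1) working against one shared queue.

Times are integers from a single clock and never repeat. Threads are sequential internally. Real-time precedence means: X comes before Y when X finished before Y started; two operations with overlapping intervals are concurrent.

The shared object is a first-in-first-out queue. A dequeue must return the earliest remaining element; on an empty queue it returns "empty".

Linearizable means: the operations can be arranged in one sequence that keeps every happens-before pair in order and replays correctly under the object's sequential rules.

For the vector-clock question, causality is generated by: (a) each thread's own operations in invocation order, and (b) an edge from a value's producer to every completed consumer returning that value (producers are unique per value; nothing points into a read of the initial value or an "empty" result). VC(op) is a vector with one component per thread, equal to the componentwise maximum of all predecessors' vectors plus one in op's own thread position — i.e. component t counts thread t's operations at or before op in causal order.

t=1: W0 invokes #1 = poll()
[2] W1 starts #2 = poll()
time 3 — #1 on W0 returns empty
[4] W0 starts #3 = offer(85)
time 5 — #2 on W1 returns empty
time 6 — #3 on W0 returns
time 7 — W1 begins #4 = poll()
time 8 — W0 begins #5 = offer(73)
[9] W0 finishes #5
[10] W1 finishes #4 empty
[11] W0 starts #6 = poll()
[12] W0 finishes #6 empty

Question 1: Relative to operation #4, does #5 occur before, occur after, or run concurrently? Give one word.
concurrent

#5 spans [8,9], #4 spans [7,10]
the intervals overlap in both directions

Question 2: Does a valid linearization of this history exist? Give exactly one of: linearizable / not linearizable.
not linearizable

cut after 9 events: linearizable; cut after 10 events (#4 responds, time 10): not linearizable
5 completed operations, 6 real-time-consistent orders — every queue replay fails
take #1, #2, #3, #4, #5: step 4 already fails, because #4 poll() → empty cannot occur there
take #1, #2, #3, #5, #4: step 5 already fails, because #4 poll() → empty cannot occur there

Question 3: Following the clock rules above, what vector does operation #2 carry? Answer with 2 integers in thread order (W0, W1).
(0, 1)

#2 (invocation 2): nothing precedes it; W1's component alone gives (0, 1)
#1 (invocation 1): nothing precedes it; W0's component alone gives (1, 0)
invoked at 7, #4 merges VC(#2)=(0, 1) and bumps W1's slot → (0, 2)
invoked at 4, #3 merges VC(#1)=(1, 0) and bumps W0's slot → (2, 0)
invoked at 8, #5 merges VC(#3)=(2, 0) and bumps W0's slot → (3, 0)
invoked at 11, #6 merges VC(#5)=(3, 0) and bumps W0's slot → (4, 0)
target: VC(#2) = (0, 1)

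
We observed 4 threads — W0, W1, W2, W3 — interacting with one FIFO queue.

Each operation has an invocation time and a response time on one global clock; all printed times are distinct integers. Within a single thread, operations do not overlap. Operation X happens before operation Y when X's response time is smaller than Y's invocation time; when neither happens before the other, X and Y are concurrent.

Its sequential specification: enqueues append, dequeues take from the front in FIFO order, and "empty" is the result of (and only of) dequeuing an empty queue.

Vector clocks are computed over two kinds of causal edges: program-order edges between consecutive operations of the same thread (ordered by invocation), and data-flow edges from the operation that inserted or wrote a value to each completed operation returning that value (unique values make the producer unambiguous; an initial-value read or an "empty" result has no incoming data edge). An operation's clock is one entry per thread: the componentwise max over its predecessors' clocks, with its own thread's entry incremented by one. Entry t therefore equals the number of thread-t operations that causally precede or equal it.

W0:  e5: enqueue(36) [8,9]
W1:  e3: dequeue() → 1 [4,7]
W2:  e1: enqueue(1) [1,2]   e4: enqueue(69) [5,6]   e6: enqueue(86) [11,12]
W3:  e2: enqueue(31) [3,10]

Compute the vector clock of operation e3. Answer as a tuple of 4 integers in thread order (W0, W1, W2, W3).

(0, 1, 1, 0)

VC(e2, invoked at 3): no causal predecessors; +1 on W3 → (0, 0, 0, 1)
VC(e1, invoked at 1): no causal predecessors; +1 on W2 → (0, 0, 1, 0)
VC(e5, invoked at 8): no causal predecessors; +1 on W0 → (1, 0, 0, 0)
e4 (invocation 5): componentwise max over VC(e1)=(0, 0, 1, 0), +1 at W2, giving (0, 0, 2, 0)
e3 (invocation 4): componentwise max over VC(e1)=(0, 0, 1, 0), +1 at W1, giving (0, 1, 1, 0)
e6 (invocation 11): componentwise max over VC(e4)=(0, 0, 2, 0), +1 at W2, giving (0, 0, 3, 0)
target: VC(e3) = (0, 1, 1, 0)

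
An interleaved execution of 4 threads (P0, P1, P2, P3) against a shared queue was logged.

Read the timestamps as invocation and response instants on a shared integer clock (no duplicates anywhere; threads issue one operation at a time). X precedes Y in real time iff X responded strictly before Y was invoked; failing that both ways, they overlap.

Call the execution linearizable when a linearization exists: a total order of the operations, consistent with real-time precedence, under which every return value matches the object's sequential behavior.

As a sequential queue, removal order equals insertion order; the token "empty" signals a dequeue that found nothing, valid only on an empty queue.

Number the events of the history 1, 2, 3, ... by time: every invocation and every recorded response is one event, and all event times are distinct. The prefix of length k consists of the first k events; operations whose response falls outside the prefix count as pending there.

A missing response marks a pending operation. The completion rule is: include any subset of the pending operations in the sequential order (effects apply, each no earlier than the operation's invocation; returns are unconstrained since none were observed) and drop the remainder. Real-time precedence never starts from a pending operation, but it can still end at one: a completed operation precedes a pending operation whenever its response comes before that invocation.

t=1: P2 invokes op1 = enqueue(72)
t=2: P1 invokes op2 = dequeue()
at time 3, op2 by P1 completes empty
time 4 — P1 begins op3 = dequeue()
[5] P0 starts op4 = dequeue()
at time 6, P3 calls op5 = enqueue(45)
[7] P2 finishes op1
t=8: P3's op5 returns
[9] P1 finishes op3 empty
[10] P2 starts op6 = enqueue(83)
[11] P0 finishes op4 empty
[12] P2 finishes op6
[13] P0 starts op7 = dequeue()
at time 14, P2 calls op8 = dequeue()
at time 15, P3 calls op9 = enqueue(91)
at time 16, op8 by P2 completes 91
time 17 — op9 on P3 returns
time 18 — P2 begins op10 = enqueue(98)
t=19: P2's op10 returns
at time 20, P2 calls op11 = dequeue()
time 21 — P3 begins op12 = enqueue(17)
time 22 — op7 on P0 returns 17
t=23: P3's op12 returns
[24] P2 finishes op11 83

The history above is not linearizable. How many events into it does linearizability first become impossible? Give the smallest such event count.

a valid linearization of events 1..15 exists, for instance op2, op3, op4, op1, op5, op6:
1. op2 dequeue() → empty, leaving queue <>
2. op3 dequeue() → empty, leaving queue <>
3. op4 dequeue() → empty, leaving queue <>
4. op1 enqueue(72), leaving queue <72>
5. op5 enqueue(45), leaving queue <72,45>
6. op6 enqueue(83), leaving queue <72,45,83>
once event 16 joins (op8's response, time 16), exhaustive search finds no witness
completion choices over the 2 pending operations (op7, op9) were checked; none helps
take op1, op2, op3, op4, op5, op6, op8 (pending dropped): step 2 already fails, because op2 dequeue() → empty cannot occur there
take op1, op2, op3, op5, op4, op6, op8 (pending dropped): step 2 already fails, because op2 dequeue() → empty cannot occur there

16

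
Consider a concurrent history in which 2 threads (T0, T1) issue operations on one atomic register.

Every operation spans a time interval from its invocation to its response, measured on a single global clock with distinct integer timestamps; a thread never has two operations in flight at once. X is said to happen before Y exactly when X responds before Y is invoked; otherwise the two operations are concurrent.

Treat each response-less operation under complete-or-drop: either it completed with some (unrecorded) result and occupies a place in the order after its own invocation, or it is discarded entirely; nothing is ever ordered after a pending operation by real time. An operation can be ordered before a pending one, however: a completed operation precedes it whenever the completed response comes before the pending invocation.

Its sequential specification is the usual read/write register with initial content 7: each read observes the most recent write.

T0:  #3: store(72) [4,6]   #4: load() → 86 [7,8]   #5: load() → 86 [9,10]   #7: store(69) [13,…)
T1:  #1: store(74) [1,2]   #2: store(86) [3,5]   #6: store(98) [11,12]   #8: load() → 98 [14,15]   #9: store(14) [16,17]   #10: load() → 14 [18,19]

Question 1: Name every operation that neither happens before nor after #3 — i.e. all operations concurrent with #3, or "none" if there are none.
#3 runs from 4 to 6; window-overlapping ops are concurrent
#1 [1,2]: before
#2 [3,5]: concurrent
#4 [7,8]: after
#5 [9,10]: after
#6 [11,12]: after
#7 [13,…): after
#8 [14,15]: after
#9 [16,17]: after
#10 [18,19]: after

#2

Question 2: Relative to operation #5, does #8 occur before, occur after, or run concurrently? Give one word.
#8 spans [14,15], #5 spans [9,10]
resp(#5)=10 < inv(#8)=14

after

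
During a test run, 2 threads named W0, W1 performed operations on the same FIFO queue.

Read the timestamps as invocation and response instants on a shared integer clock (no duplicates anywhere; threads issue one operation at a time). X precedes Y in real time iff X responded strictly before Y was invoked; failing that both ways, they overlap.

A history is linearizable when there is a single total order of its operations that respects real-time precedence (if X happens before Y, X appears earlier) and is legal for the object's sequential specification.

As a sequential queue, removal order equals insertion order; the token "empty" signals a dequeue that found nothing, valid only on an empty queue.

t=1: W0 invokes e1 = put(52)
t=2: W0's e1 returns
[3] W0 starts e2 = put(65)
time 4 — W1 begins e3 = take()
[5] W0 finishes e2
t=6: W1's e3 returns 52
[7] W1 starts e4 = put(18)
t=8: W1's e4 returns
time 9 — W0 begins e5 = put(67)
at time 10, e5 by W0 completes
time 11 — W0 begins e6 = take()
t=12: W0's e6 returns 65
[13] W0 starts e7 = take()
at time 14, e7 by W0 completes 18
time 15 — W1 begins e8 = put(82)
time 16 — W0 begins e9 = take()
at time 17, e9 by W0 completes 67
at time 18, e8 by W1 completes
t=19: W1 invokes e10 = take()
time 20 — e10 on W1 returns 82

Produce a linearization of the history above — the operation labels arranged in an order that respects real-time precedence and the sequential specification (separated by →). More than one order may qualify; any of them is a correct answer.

e1 → e2 → e3 → e4 → e5 → e6 → e7 → e8 → e9 → e10

step 1: e1 put(52) — queue <52>
step 2: e2 put(65) — queue <52,65>
step 3: e3 take() → 52 — queue <65>
step 4: e4 put(18) — queue <65,18>
step 5: e5 put(67) — queue <65,18,67>
step 6: e6 take() → 65 — queue <18,67>
step 7: e7 take() → 18 — queue <67>
step 8: e8 put(82) — queue <67,82>
step 9: e9 take() → 67 — queue <82>
step 10: e10 take() → 82 — queue <>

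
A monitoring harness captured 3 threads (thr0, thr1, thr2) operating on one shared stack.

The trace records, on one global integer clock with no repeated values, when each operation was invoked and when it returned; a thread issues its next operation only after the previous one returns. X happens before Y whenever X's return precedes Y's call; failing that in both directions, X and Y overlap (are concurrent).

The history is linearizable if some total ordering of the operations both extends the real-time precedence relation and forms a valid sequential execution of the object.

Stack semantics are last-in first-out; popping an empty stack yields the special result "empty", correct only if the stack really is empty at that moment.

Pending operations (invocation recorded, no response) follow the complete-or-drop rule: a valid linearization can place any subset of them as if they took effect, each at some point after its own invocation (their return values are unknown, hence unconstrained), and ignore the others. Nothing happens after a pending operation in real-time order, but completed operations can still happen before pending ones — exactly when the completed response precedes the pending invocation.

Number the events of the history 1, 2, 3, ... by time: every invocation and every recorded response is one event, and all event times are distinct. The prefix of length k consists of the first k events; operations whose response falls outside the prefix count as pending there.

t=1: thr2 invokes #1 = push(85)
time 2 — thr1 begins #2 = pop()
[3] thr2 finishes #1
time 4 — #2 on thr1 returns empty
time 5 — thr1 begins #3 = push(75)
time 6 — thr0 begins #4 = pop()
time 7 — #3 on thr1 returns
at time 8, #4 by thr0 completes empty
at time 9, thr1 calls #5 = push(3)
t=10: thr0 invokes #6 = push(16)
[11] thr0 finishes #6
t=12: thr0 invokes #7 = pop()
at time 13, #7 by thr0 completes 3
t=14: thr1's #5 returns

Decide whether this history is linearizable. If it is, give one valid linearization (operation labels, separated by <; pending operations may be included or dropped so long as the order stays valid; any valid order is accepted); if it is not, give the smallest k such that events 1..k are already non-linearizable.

prefix check: 1..7 passes, 1..8 fails once #4's time-8 response joins
real-time-consistent orders of the 4 completed operations: 4 — all fail the stack replay
sample order #1, #2, #3, #4 stalls at step 2 — #2 pop() → empty has no legal effect
sample order #1, #2, #4, #3 stalls at step 2 — #2 pop() → empty has no legal effect

not linearizable — minimal violating prefix: 8 events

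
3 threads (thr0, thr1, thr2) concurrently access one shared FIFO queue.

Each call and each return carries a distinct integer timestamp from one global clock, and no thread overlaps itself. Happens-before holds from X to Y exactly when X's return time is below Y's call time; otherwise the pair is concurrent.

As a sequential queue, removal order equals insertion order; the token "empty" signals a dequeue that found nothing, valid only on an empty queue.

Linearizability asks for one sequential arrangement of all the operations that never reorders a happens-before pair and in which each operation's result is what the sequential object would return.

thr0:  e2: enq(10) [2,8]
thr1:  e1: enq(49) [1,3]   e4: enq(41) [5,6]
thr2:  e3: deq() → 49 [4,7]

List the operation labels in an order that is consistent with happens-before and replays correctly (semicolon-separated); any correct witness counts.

e1; e2; e3; e4

step 1: e1 enq(49) — queue <49>
step 2: e2 enq(10) — queue <49,10>
step 3: e3 deq() → 49 — queue <10>
step 4: e4 enq(41) — queue <10,41>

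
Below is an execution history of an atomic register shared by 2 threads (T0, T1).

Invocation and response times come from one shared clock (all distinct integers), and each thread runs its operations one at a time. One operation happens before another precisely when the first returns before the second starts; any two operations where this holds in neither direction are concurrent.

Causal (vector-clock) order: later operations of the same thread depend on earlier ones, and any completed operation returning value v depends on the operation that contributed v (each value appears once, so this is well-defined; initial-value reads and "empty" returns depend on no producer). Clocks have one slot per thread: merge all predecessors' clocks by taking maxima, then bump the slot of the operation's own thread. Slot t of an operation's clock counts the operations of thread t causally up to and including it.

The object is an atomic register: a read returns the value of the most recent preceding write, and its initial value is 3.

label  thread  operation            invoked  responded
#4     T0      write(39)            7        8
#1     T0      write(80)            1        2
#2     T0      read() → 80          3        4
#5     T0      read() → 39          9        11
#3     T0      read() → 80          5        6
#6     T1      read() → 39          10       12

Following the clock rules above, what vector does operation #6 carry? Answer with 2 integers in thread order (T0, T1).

root op #1, invoked 1: fresh clock plus T0's own tick → (1, 0)
#2 (invocation 3): componentwise max over VC(#1)=(1, 0), +1 at T0, giving (2, 0)
#3 (invocation 5): componentwise max over VC(#1)=(1, 0), VC(#2)=(2, 0), +1 at T0, giving (3, 0)
#4 (invocation 7): componentwise max over VC(#3)=(3, 0), +1 at T0, giving (4, 0)
#6 (invocation 10): componentwise max over VC(#4)=(4, 0), +1 at T1, giving (4, 1)
#5 (invocation 9): componentwise max over VC(#4)=(4, 0), +1 at T0, giving (5, 0)
target: VC(#6) = (4, 1)

(4, 1)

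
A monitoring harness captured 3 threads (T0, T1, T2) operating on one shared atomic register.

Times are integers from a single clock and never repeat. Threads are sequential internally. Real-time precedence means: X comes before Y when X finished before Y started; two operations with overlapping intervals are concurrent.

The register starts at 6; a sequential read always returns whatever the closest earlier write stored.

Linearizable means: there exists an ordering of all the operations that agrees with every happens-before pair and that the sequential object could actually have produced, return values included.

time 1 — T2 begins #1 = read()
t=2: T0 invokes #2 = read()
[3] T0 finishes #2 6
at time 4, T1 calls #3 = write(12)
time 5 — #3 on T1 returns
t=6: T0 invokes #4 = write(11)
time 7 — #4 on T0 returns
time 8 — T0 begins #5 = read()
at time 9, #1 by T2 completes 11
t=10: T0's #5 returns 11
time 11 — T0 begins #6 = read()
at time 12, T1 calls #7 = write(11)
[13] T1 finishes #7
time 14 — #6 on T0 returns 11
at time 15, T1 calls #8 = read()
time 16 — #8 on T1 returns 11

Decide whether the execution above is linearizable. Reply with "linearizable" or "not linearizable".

one valid linearization: #2, #3, #4, #1, #5, #6, #7, #8
step 1: #2 read() → 6 — value 6
step 2: #3 write(12) — value 12
step 3: #4 write(11) — value 11
step 4: #1 read() → 11 — value 11
step 5: #5 read() → 11 — value 11
step 6: #6 read() → 11 — value 11
step 7: #7 write(11) — value 11
step 8: #8 read() → 11 — value 11

linearizable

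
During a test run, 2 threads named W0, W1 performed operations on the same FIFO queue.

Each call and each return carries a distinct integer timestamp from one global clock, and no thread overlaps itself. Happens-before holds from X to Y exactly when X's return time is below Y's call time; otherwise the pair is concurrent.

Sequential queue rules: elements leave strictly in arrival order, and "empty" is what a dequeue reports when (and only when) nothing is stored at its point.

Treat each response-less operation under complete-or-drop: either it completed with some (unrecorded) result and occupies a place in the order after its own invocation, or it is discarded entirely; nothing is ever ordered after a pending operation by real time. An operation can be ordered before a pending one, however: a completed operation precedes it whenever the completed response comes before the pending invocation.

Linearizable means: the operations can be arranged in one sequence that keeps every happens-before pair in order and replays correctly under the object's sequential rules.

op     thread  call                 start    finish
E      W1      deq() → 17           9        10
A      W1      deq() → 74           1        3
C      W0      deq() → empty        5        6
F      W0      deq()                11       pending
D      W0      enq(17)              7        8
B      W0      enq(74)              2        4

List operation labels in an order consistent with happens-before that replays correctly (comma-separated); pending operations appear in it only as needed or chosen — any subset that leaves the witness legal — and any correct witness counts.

B, A, C, D, E

after step 1 (B enq(74)): queue <74>
after step 2 (A deq() → 74): queue <>
after step 3 (C deq() → empty): queue <>
after step 4 (D enq(17)): queue <17>
after step 5 (E deq() → 17): queue <>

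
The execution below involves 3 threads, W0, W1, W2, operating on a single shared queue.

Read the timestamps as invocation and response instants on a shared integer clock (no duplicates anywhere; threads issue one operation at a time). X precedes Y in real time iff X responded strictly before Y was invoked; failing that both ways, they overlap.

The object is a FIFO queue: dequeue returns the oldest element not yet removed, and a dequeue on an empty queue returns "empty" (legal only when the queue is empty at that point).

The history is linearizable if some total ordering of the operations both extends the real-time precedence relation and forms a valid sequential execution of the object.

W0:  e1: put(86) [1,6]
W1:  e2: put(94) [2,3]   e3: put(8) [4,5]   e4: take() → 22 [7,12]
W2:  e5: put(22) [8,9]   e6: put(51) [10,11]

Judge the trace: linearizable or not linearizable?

not linearizable

through event 11 a valid linearization exists; event 12 (e4 responding at time 12) ends that
all 9 real-time-respecting orders fail — 6 completed queue operations, no legal replay
for example e1, e2, e3, e4, e5, e6 fails at step 4: e4 take() → 22 is not legal there
for example e1, e2, e3, e5, e4, e6 fails at step 5: e4 take() → 22 is not legal there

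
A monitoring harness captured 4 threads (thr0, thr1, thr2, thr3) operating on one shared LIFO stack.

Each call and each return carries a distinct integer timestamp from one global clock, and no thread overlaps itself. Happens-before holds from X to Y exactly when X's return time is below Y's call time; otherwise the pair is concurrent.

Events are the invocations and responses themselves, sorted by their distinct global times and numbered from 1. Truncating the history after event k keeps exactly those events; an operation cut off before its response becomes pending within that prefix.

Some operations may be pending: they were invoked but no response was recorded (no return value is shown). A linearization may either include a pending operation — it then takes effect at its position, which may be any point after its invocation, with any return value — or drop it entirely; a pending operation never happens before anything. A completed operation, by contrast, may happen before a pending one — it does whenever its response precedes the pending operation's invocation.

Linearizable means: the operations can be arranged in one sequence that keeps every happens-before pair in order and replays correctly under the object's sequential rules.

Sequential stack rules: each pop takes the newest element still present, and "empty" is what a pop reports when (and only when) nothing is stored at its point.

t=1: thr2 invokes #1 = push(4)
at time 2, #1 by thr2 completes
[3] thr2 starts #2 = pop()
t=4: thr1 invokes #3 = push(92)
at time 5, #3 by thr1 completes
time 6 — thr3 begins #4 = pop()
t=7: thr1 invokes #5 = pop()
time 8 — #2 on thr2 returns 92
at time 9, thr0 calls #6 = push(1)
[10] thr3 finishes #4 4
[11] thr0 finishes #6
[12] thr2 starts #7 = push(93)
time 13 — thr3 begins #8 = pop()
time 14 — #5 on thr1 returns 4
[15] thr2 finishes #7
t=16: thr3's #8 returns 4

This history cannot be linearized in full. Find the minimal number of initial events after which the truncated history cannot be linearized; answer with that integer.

14

events 1..13 are linearizable; a witness order is #1, #3, #2, #4, #5, #6:
step 1: #1 push(4) — stack <4>
step 2: #3 push(92) — stack <4,92>
step 3: #2 pop() → 92 — stack <4>
step 4: #4 pop() → 4 — stack <>
step 5: #5 pop() (pending, included) — stack <>
step 6: #6 push(1) — stack <1>
adding event 14 (#5 responds at 14) leaves no legal real-time order
no completion choice of the 2 pending operations (#7, #8) rescues it — every subset was tried
take #1, #2, #3, #4, #5, #6 (pending dropped): step 2 already fails, because #2 pop() → 92 cannot occur there
take #1, #2, #3, #4, #6, #5 (pending dropped): step 2 already fails, because #2 pop() → 92 cannot occur there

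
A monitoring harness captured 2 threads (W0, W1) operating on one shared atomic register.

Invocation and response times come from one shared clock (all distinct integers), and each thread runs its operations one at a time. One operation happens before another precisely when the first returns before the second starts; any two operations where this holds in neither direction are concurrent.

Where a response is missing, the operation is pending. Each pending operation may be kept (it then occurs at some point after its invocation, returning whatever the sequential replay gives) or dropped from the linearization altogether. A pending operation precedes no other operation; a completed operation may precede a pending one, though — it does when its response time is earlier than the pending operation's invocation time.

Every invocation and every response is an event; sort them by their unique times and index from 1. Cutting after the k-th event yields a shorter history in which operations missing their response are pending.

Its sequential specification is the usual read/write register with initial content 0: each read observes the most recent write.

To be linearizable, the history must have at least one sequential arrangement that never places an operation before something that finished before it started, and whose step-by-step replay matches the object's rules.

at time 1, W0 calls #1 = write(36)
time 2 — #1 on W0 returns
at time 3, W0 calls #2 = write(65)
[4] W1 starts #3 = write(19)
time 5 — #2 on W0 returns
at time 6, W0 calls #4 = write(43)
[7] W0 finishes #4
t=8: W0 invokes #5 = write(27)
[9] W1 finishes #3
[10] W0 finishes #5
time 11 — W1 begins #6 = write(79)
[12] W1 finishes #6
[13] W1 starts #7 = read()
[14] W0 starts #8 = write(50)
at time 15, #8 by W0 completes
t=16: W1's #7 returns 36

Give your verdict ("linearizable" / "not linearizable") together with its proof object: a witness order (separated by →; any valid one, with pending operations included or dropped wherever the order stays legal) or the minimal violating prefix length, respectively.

not linearizable — minimal violating prefix: 16 events

cut after 15 events: linearizable; cut after 16 events (#7 responds, time 16): not linearizable
real-time-consistent orders of the 8 completed operations: 8 — all fail the atomic register replay
for example #1, #2, #3, #4, #5, #6, #7, #8 fails at step 7: #7 read() → 36 is not legal there
for example #1, #2, #3, #4, #5, #6, #8, #7 fails at step 8: #7 read() → 36 is not legal there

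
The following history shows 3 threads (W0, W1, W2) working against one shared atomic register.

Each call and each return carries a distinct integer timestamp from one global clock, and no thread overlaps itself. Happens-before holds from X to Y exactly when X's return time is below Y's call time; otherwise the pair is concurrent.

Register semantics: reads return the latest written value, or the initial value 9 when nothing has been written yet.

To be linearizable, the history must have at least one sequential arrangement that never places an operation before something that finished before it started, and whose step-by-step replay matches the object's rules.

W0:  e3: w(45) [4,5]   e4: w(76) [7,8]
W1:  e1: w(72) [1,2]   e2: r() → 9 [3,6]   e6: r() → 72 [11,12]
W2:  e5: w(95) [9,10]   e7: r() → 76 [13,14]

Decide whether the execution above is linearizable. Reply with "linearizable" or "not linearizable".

not linearizable

cut after 5 events: linearizable; cut after 6 events (e2 responds, time 6): not linearizable
3 completed operations, 2 real-time-consistent orders — every atomic register replay fails
for example e1, e2, e3 fails at step 2: e2 r() → 9 is not legal there
for example e1, e3, e2 fails at step 3: e2 r() → 9 is not legal there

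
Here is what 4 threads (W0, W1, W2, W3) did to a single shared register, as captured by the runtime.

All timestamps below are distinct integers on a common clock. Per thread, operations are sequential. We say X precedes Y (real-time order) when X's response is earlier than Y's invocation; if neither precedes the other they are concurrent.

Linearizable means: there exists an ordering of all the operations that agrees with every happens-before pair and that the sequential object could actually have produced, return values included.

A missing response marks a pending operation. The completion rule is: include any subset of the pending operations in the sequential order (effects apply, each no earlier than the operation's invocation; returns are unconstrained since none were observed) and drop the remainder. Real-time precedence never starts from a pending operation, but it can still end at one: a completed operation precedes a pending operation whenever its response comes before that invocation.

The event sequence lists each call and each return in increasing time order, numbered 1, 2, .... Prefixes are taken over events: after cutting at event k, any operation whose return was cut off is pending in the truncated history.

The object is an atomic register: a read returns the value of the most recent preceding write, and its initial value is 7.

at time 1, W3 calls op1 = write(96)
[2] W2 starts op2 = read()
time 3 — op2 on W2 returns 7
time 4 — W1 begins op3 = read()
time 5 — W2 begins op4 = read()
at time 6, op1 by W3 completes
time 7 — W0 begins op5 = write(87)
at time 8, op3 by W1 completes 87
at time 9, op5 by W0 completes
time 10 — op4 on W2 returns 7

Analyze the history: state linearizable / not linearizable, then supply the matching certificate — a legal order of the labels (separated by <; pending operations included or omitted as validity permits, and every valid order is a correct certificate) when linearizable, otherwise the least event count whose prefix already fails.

linearizable — witness: op2 < op4 < op1 < op5 < op3

after step 1 (op2 read() → 7): value 7
after step 2 (op4 read() → 7): value 7
after step 3 (op1 write(96)): value 96
after step 4 (op5 write(87)): value 87
after step 5 (op3 read() → 87): value 87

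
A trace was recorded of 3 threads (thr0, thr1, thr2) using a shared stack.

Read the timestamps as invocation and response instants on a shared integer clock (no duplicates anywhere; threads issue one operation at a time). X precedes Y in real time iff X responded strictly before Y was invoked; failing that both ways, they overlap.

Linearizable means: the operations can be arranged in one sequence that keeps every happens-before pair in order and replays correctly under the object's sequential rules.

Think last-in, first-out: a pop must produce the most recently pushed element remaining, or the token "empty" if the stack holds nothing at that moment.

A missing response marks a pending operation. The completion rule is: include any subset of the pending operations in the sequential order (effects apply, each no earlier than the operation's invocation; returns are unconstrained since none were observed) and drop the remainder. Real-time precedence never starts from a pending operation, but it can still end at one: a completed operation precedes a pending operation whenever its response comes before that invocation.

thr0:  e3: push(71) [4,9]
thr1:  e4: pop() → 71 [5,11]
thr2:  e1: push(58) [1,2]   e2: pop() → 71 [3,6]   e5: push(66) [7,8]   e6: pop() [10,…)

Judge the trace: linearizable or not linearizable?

already the first 11 events (up to e4's response at time 11) admit no linearization; the first 10 still do
no legal order exists: 12 real-time-consistent candidates over 5 completed stack operations, all rejected
include/drop combinations of the 1 pending operation (e6) were all tried; none helps
take e1, e2, e3, e4, e5 (pending dropped): step 2 already fails, because e2 pop() → 71 cannot occur there
take e1, e2, e3, e5, e4 (pending dropped): step 2 already fails, because e2 pop() → 71 cannot occur there

not linearizable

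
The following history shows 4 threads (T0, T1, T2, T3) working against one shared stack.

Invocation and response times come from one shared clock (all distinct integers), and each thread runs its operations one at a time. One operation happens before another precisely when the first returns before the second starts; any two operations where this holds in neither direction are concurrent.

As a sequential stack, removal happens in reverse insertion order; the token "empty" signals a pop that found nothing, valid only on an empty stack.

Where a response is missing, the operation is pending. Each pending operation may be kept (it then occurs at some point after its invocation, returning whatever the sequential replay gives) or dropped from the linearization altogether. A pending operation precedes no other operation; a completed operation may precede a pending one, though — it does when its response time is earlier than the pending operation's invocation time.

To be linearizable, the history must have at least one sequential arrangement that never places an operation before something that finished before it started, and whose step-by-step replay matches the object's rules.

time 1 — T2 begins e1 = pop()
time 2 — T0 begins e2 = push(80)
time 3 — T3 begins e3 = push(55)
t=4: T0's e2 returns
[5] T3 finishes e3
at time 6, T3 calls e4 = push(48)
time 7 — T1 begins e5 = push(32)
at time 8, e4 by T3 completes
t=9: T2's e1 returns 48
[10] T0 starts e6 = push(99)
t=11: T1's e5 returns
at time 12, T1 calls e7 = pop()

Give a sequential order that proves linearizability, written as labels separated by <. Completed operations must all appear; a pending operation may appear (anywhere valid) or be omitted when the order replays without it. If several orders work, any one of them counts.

after step 1 (e2 push(80)): stack <80>
after step 2 (e3 push(55)): stack <80,55>
after step 3 (e4 push(48)): stack <80,55,48>
after step 4 (e1 pop() → 48): stack <80,55>
after step 5 (e5 push(32)): stack <80,55,32>

e2 < e3 < e4 < e1 < e5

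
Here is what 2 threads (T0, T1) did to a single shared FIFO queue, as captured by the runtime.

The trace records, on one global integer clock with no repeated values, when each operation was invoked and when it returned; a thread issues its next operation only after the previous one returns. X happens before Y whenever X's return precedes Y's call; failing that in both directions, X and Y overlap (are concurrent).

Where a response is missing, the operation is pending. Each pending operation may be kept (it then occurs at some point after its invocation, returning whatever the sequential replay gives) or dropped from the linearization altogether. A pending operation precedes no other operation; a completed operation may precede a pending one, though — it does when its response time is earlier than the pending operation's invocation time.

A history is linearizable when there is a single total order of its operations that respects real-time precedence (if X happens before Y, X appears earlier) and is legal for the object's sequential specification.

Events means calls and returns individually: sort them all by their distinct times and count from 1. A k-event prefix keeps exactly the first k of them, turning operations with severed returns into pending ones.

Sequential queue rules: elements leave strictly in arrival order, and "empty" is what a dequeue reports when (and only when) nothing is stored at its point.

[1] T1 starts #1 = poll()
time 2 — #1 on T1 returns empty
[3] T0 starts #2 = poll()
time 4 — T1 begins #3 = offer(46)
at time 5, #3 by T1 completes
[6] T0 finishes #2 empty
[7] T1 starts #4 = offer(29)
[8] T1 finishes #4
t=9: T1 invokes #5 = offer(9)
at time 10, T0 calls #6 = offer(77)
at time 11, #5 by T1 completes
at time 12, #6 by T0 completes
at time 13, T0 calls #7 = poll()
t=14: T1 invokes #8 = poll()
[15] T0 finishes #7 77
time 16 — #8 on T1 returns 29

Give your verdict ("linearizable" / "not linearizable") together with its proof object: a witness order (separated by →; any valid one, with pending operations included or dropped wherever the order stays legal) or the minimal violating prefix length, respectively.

the violation lands at event 15, #7's response at time 15: events 1..14 linearize, events 1..15 do not
real-time-consistent orders of the 7 completed operations: 4 — all fail the FIFO queue replay
no completion choice of the 1 pending operation (#8) rescues it — every subset was tried
e.g. #1, #2, #3, #4, #5, #6, #7 (pending dropped): illegal at step 7, since #7 poll() → 77 cannot apply there
e.g. #1, #2, #3, #4, #6, #5, #7 (pending dropped): illegal at step 7, since #7 poll() → 77 cannot apply there

not linearizable — minimal violating prefix: 15 events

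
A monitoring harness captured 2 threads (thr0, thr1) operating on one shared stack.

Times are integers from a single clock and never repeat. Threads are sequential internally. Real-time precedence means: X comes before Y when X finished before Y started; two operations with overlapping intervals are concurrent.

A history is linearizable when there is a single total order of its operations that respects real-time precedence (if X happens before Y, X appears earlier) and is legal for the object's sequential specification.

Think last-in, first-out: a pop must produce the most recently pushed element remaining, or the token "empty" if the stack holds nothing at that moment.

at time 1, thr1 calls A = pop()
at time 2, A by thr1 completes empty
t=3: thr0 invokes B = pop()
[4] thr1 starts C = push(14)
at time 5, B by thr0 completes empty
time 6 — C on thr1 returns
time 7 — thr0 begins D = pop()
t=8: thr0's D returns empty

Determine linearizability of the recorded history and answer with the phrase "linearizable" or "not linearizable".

already the first 8 events (up to D's response at time 8) admit no linearization; the first 7 still do
2 orders of the 4 completed stack ops respect real time; none is legal
take A, B, C, D: step 4 already fails, because D pop() → empty cannot occur there
take A, C, B, D: step 3 already fails, because B pop() → empty cannot occur there

not linearizable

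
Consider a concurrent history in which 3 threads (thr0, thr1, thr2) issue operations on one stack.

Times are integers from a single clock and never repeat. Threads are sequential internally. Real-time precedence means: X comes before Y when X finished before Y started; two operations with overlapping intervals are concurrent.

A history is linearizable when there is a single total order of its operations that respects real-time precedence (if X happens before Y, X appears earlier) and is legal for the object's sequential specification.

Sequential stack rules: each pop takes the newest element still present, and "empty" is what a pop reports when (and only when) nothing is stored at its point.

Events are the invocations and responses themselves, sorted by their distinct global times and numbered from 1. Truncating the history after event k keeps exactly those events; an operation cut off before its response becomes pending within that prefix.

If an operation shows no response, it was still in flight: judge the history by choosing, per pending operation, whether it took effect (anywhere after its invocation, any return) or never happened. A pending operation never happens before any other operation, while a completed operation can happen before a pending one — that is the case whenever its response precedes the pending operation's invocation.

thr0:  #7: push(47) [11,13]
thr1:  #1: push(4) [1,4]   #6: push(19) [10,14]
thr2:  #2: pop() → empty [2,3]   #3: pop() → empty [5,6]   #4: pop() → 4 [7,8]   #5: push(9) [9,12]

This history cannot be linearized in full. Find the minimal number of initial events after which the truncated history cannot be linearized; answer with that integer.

a valid linearization of events 1..5 exists, for instance #2, #1:
step 1: #2 pop() → empty — stack <>
step 2: #1 push(4) — stack <4>
adding event 6 (#3 responds at 6) leaves no legal real-time order
sample order #1, #2, #3 stalls at step 2 — #2 pop() → empty has no legal effect
sample order #2, #1, #3 stalls at step 3 — #3 pop() → empty has no legal effect

6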